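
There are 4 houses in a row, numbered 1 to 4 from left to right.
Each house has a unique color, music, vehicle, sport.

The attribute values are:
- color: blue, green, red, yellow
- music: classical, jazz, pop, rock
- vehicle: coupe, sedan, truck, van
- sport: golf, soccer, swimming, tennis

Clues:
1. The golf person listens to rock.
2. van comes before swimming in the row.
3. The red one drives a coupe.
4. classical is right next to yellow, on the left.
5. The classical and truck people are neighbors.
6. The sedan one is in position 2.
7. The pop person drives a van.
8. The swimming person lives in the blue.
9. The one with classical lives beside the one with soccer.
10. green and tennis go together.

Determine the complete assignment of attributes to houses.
Solution:

House | Color | Music | Vehicle | Sport
---------------------------------------
  1   | green | pop | van | tennis
  2   | blue | classical | sedan | swimming
  3   | yellow | jazz | truck | soccer
  4   | red | rock | coupe | golf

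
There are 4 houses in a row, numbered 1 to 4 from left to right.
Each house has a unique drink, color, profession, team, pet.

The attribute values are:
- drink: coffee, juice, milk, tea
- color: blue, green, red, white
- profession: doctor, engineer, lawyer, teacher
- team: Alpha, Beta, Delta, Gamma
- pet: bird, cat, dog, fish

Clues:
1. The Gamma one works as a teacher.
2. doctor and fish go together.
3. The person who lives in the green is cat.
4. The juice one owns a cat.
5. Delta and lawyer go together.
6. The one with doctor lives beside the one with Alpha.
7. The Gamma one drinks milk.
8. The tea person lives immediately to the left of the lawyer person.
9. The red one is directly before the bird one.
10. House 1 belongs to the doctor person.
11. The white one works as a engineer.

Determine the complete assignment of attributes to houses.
Solution:

House | Drink | Color | Profession | Team | Pet
-----------------------------------------------
  1   | coffee | red | doctor | Beta | fish
  2   | tea | white | engineer | Alpha | bird
  3   | juice | green | lawyer | Delta | cat
  4   | milk | blue | teacher | Gamma | dog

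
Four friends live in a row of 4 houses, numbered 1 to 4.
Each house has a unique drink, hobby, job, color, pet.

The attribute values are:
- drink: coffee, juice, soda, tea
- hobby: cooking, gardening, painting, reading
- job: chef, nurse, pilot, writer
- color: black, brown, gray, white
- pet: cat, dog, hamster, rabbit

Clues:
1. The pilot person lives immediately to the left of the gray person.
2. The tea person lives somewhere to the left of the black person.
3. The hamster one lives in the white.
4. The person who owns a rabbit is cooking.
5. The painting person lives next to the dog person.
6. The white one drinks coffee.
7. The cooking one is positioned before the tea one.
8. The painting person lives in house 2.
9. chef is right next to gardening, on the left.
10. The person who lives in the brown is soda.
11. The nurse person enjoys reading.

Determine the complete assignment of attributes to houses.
Solution:

House | Drink | Hobby | Job | Color | Pet
-----------------------------------------
  1   | soda | cooking | pilot | brown | rabbit
  2   | tea | painting | chef | gray | cat
  3   | juice | gardening | writer | black | dog
  4   | coffee | reading | nurse | white | hamster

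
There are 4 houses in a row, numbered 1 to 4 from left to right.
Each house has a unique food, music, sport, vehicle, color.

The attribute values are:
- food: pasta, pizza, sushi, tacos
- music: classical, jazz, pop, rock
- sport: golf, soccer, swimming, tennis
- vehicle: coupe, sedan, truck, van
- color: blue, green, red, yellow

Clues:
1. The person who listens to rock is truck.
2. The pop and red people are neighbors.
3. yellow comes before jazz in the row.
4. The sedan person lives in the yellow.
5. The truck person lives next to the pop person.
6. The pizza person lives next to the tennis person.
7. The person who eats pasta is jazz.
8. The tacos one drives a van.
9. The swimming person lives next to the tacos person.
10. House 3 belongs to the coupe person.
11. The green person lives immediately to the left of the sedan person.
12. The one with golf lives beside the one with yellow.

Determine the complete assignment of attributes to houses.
Solution:

House | Food | Music | Sport | Vehicle | Color
----------------------------------------------
  1   | pizza | rock | golf | truck | green
  2   | sushi | pop | tennis | sedan | yellow
  3   | pasta | jazz | swimming | coupe | red
  4   | tacos | classical | soccer | van | blue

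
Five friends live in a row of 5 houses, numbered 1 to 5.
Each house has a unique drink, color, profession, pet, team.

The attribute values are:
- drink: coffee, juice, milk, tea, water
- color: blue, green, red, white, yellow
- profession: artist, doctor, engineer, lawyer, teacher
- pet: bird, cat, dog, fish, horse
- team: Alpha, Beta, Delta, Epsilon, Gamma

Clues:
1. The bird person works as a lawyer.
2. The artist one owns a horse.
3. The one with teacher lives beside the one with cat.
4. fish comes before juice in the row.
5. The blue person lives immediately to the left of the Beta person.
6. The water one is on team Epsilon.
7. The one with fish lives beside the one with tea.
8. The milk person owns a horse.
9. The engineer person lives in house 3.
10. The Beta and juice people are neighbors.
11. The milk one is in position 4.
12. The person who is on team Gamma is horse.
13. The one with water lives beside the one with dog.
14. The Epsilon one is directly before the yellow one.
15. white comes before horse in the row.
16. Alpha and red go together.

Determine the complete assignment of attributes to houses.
Solution:

House | Drink | Color | Profession | Pet | Team
-----------------------------------------------
  1   | water | blue | doctor | fish | Epsilon
  2   | tea | yellow | teacher | dog | Beta
  3   | juice | white | engineer | cat | Delta
  4   | milk | green | artist | horse | Gamma
  5   | coffee | red | lawyer | bird | Alpha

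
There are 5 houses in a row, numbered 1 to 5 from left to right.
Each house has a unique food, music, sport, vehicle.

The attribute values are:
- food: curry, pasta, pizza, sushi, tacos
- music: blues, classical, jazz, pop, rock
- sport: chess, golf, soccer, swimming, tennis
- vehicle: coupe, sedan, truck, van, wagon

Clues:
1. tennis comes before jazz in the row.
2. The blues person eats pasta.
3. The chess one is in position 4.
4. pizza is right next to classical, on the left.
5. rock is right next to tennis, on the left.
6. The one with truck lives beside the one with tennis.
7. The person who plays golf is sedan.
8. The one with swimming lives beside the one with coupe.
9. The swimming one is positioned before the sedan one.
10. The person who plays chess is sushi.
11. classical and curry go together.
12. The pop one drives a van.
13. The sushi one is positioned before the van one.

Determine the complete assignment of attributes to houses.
Solution:

House | Food | Music | Sport | Vehicle
--------------------------------------
  1   | pizza | rock | swimming | truck
  2   | curry | classical | tennis | coupe
  3   | pasta | blues | golf | sedan
  4   | sushi | jazz | chess | wagon
  5   | tacos | pop | soccer | van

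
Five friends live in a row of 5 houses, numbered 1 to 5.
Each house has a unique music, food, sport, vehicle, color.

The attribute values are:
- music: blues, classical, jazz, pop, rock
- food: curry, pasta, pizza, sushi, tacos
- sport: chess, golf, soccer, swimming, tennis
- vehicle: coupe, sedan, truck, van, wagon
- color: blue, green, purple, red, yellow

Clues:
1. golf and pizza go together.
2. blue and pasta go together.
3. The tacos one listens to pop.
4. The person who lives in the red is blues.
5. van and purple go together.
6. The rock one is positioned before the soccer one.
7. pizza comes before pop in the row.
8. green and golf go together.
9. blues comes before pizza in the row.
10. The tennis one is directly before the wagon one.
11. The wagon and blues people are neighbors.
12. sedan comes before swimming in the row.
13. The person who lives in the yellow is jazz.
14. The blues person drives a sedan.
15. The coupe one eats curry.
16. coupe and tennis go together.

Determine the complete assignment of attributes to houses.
Solution:

House | Music | Food | Sport | Vehicle | Color
----------------------------------------------
  1   | jazz | curry | tennis | coupe | yellow
  2   | rock | pasta | chess | wagon | blue
  3   | blues | sushi | soccer | sedan | red
  4   | classical | pizza | golf | truck | green
  5   | pop | tacos | swimming | van | purple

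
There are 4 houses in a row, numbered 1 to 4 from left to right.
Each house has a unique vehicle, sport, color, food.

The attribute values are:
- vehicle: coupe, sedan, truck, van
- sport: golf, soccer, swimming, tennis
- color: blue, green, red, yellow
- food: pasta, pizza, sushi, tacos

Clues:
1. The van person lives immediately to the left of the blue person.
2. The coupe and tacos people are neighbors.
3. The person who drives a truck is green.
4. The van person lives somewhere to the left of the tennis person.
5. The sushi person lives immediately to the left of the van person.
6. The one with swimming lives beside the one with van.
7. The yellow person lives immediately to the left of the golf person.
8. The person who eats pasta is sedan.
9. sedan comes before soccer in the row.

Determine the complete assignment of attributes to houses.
Solution:

House | Vehicle | Sport | Color | Food
--------------------------------------
  1   | coupe | swimming | yellow | sushi
  2   | van | golf | red | tacos
  3   | sedan | tennis | blue | pasta
  4   | truck | soccer | green | pizza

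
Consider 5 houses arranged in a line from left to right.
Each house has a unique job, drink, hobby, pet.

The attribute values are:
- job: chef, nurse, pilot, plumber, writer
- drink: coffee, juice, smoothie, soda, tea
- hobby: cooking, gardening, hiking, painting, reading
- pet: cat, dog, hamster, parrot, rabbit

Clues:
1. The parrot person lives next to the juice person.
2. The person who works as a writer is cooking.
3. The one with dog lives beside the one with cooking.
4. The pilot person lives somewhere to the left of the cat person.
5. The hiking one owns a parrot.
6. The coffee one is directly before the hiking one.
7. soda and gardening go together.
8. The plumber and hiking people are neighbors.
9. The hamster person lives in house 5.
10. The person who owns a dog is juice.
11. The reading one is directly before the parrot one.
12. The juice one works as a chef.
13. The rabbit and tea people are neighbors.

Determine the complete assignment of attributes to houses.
Solution:

House | Job | Drink | Hobby | Pet
---------------------------------
  1   | plumber | coffee | reading | rabbit
  2   | pilot | tea | hiking | parrot
  3   | chef | juice | painting | dog
  4   | writer | smoothie | cooking | cat
  5   | nurse | soda | gardening | hamster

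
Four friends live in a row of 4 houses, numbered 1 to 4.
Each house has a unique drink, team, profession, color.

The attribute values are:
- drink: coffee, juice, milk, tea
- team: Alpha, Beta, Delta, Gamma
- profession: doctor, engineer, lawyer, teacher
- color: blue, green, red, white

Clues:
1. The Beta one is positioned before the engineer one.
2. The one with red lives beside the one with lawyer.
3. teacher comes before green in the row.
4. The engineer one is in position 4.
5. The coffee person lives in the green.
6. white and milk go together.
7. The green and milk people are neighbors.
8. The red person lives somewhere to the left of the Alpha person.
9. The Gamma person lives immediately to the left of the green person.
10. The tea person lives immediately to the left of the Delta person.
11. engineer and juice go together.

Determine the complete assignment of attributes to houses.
Solution:

House | Drink | Team | Profession | Color
-----------------------------------------
  1   | tea | Gamma | teacher | red
  2   | coffee | Delta | lawyer | green
  3   | milk | Beta | doctor | white
  4   | juice | Alpha | engineer | blue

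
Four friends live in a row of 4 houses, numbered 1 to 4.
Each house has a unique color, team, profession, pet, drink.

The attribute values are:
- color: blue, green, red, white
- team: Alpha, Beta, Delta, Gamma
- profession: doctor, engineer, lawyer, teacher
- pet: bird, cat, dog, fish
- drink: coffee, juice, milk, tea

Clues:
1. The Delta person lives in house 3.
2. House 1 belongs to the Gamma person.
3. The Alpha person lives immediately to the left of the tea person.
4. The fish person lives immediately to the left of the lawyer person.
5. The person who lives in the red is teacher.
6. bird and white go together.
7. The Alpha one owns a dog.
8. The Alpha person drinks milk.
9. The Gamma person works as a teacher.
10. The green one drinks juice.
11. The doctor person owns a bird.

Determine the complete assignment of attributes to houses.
Solution:

House | Color | Team | Profession | Pet | Drink
-----------------------------------------------
  1   | red | Gamma | teacher | fish | coffee
  2   | blue | Alpha | lawyer | dog | milk
  3   | white | Delta | doctor | bird | tea
  4   | green | Beta | engineer | cat | juice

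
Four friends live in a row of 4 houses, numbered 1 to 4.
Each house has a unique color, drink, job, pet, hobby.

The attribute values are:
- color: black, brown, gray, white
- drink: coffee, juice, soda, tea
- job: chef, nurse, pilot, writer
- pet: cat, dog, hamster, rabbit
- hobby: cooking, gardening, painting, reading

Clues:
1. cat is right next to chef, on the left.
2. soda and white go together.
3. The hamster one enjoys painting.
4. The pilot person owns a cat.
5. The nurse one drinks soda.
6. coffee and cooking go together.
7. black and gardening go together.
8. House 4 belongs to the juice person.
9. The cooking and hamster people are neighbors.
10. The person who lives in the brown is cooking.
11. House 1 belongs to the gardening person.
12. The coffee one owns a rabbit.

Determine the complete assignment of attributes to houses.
Solution:

House | Color | Drink | Job | Pet | Hobby
-----------------------------------------
  1   | black | tea | pilot | cat | gardening
  2   | brown | coffee | chef | rabbit | cooking
  3   | white | soda | nurse | hamster | painting
  4   | gray | juice | writer | dog | reading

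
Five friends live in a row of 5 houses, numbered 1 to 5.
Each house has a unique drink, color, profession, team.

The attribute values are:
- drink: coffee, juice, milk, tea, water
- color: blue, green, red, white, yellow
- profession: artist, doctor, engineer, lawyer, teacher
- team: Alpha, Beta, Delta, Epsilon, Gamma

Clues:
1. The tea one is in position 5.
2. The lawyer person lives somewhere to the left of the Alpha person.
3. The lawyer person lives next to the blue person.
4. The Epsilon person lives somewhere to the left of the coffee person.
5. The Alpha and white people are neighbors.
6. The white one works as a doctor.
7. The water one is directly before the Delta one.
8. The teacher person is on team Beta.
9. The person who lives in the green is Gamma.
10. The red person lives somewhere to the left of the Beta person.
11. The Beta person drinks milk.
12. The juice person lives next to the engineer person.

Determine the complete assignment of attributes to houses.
Solution:

House | Drink | Color | Profession | Team
-----------------------------------------
  1   | juice | red | lawyer | Epsilon
  2   | water | blue | engineer | Alpha
  3   | coffee | white | doctor | Delta
  4   | milk | yellow | teacher | Beta
  5   | tea | green | artist | Gamma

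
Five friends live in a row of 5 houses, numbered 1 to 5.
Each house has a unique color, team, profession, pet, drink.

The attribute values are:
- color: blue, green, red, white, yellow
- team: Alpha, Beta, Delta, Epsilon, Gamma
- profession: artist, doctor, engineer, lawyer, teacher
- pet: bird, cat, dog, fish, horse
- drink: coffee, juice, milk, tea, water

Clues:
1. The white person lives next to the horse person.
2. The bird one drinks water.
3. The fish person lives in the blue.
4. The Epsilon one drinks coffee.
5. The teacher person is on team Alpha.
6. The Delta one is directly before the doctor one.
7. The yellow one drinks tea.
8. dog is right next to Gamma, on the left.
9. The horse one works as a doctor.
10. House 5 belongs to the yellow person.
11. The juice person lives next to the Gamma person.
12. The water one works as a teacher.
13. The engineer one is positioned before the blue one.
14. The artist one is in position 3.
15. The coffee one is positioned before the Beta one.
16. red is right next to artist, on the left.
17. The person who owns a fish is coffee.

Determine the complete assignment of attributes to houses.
Solution:

House | Color | Team | Profession | Pet | Drink
-----------------------------------------------
  1   | white | Delta | engineer | dog | juice
  2   | red | Gamma | doctor | horse | milk
  3   | blue | Epsilon | artist | fish | coffee
  4   | green | Alpha | teacher | bird | water
  5   | yellow | Beta | lawyer | cat | tea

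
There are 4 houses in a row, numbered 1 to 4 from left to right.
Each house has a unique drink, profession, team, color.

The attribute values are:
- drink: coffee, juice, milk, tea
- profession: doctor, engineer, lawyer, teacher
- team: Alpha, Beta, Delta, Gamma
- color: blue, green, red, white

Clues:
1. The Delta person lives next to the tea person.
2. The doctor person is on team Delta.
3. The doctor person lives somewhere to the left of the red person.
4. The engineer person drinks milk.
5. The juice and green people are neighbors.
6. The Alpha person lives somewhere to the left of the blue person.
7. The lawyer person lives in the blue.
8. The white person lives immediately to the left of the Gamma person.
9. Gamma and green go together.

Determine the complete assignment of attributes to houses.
Solution:

House | Drink | Profession | Team | Color
-----------------------------------------
  1   | juice | doctor | Delta | white
  2   | tea | teacher | Gamma | green
  3   | milk | engineer | Alpha | red
  4   | coffee | lawyer | Beta | blue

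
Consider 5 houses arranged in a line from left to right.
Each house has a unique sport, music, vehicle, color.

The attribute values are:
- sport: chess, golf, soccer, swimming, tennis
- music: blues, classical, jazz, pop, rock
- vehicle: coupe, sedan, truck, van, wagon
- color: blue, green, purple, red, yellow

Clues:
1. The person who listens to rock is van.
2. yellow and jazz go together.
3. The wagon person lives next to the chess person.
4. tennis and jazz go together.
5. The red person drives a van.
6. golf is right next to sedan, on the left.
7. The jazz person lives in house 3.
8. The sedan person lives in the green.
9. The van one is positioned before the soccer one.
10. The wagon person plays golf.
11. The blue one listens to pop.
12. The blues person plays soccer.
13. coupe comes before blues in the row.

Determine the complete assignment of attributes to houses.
Solution:

House | Sport | Music | Vehicle | Color
---------------------------------------
  1   | golf | pop | wagon | blue
  2   | chess | classical | sedan | green
  3   | tennis | jazz | coupe | yellow
  4   | swimming | rock | van | red
  5   | soccer | blues | truck | purple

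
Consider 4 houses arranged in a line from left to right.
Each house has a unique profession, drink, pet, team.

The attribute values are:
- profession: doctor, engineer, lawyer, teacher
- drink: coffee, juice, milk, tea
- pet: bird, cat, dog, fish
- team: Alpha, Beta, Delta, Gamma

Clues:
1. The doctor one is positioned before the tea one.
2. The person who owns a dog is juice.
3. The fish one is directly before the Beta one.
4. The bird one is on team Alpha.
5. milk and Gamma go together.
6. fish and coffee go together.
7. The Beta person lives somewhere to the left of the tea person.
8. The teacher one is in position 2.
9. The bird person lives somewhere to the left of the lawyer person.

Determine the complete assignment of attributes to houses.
Solution:

House | Profession | Drink | Pet | Team
---------------------------------------
  1   | doctor | coffee | fish | Delta
  2   | teacher | juice | dog | Beta
  3   | engineer | tea | bird | Alpha
  4   | lawyer | milk | cat | Gamma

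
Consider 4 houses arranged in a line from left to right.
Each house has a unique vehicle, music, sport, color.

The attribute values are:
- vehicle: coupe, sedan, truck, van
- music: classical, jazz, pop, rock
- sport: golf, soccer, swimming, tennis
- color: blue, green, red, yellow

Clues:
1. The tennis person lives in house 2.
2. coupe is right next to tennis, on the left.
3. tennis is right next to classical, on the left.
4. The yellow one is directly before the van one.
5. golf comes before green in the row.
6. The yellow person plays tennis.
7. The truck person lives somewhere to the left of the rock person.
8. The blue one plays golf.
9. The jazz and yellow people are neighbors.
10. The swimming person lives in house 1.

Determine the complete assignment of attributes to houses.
Solution:

House | Vehicle | Music | Sport | Color
---------------------------------------
  1   | coupe | jazz | swimming | red
  2   | truck | pop | tennis | yellow
  3   | van | classical | golf | blue
  4   | sedan | rock | soccer | green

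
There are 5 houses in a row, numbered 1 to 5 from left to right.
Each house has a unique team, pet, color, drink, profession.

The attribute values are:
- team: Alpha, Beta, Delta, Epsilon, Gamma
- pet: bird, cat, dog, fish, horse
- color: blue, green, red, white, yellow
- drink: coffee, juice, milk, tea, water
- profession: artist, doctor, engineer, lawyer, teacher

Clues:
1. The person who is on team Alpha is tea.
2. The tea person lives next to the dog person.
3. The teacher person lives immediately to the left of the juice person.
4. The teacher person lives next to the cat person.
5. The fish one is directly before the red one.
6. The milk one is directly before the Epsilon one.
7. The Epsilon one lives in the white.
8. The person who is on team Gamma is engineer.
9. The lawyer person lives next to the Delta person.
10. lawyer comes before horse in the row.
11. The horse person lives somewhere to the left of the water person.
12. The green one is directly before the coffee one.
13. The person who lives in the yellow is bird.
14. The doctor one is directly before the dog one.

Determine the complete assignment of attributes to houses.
Solution:

House | Team | Pet | Color | Drink | Profession
-----------------------------------------------
  1   | Alpha | fish | green | tea | doctor
  2   | Beta | dog | red | coffee | lawyer
  3   | Delta | horse | blue | milk | teacher
  4   | Epsilon | cat | white | juice | artist
  5   | Gamma | bird | yellow | water | engineer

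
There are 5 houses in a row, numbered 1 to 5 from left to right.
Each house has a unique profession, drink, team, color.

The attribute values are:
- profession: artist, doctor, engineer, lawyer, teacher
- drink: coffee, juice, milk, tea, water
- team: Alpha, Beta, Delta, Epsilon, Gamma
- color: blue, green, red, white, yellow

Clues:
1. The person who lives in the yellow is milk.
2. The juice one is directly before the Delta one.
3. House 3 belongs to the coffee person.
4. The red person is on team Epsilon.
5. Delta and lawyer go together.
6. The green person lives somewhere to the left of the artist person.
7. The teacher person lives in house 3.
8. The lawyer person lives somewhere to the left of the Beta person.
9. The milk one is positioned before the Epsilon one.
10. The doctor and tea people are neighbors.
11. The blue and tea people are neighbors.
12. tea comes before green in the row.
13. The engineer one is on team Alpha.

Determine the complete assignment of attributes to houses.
Solution:

House | Profession | Drink | Team | Color
-----------------------------------------
  1   | doctor | juice | Gamma | blue
  2   | lawyer | tea | Delta | white
  3   | teacher | coffee | Beta | green
  4   | engineer | milk | Alpha | yellow
  5   | artist | water | Epsilon | red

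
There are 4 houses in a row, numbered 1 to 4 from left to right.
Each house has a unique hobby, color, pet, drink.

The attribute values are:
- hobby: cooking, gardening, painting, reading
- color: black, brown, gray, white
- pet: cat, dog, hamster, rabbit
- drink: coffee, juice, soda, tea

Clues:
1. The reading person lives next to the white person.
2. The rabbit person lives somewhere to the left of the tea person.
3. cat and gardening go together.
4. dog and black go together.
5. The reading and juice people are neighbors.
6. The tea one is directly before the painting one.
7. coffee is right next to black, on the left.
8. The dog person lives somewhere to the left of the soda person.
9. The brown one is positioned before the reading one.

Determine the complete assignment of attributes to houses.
Solution:

House | Hobby | Color | Pet | Drink
-----------------------------------
  1   | cooking | brown | rabbit | coffee
  2   | reading | black | dog | tea
  3   | painting | white | hamster | juice
  4   | gardening | gray | cat | soda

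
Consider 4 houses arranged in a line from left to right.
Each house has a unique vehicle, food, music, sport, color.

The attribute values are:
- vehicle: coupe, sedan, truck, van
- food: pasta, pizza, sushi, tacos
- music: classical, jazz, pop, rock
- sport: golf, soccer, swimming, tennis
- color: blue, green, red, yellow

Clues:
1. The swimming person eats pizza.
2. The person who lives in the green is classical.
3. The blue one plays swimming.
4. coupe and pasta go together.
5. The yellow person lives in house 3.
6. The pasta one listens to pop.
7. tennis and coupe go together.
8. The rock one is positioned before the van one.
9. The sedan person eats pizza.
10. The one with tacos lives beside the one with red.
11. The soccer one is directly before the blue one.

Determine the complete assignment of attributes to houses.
Solution:

House | Vehicle | Food | Music | Sport | Color
----------------------------------------------
  1   | truck | sushi | classical | soccer | green
  2   | sedan | pizza | rock | swimming | blue
  3   | van | tacos | jazz | golf | yellow
  4   | coupe | pasta | pop | tennis | red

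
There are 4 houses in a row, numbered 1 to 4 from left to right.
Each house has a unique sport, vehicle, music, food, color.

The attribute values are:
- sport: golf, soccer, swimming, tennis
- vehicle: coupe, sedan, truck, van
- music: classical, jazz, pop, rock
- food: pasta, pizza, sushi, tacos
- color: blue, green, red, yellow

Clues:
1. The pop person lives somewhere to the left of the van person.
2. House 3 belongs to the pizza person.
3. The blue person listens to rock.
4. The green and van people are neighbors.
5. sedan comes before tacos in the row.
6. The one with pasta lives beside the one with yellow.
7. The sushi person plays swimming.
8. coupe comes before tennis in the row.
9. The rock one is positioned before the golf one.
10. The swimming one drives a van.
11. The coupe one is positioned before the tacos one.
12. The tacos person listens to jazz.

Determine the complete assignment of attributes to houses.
Solution:

House | Sport | Vehicle | Music | Food | Color
----------------------------------------------
  1   | soccer | coupe | pop | pasta | green
  2   | swimming | van | classical | sushi | yellow
  3   | tennis | sedan | rock | pizza | blue
  4   | golf | truck | jazz | tacos | red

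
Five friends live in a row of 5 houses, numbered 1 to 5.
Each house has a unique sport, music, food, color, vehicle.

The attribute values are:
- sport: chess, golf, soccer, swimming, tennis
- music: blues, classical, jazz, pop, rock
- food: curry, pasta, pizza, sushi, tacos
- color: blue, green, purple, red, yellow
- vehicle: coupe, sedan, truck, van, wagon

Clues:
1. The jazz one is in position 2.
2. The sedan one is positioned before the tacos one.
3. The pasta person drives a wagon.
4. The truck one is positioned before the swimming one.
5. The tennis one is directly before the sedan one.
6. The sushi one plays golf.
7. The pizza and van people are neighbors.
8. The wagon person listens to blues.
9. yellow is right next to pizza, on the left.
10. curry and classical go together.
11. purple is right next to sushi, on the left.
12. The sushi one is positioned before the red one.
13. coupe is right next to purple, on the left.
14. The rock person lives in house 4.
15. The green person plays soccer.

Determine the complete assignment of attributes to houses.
Solution:

House | Sport | Music | Food | Color | Vehicle
----------------------------------------------
  1   | tennis | classical | curry | yellow | coupe
  2   | chess | jazz | pizza | purple | sedan
  3   | golf | pop | sushi | blue | van
  4   | soccer | rock | tacos | green | truck
  5   | swimming | blues | pasta | red | wagon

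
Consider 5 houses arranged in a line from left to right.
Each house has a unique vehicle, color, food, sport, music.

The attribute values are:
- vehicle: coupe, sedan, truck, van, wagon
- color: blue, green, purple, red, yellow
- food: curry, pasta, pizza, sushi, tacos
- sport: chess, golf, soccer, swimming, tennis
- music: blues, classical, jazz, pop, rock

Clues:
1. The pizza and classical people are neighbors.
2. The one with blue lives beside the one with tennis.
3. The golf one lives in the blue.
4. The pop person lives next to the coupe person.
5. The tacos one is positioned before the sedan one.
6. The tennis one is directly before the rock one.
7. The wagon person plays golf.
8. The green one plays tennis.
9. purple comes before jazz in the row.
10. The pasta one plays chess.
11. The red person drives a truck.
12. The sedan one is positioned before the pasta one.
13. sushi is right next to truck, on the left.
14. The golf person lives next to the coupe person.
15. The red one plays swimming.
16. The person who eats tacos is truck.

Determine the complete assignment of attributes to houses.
Solution:

House | Vehicle | Color | Food | Sport | Music
----------------------------------------------
  1   | wagon | blue | pizza | golf | pop
  2   | coupe | green | sushi | tennis | classical
  3   | truck | red | tacos | swimming | rock
  4   | sedan | purple | curry | soccer | blues
  5   | van | yellow | pasta | chess | jazz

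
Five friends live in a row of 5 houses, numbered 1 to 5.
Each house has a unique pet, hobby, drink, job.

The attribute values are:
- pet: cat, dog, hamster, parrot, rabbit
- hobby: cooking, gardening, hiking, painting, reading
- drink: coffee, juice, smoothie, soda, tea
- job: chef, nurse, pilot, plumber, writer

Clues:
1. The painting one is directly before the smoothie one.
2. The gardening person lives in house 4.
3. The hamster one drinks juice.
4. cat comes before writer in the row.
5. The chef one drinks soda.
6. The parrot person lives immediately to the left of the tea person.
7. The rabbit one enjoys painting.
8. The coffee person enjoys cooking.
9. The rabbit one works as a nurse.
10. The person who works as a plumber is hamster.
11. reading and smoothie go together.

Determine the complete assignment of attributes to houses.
Solution:

House | Pet | Hobby | Drink | Job
---------------------------------
  1   | parrot | hiking | soda | chef
  2   | rabbit | painting | tea | nurse
  3   | cat | reading | smoothie | pilot
  4   | hamster | gardening | juice | plumber
  5   | dog | cooking | coffee | writer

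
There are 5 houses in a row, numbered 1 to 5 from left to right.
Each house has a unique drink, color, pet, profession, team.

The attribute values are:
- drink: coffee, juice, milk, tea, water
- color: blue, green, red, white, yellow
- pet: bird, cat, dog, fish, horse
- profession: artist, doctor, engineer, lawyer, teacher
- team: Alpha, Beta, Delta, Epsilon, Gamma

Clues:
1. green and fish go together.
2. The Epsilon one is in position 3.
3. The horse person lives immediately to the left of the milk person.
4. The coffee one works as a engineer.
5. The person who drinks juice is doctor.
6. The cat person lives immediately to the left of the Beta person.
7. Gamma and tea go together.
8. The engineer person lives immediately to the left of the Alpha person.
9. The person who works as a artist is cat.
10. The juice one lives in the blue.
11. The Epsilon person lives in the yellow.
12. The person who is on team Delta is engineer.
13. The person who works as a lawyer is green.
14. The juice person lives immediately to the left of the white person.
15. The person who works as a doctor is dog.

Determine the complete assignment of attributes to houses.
Solution:

House | Drink | Color | Pet | Profession | Team
-----------------------------------------------
  1   | coffee | red | horse | engineer | Delta
  2   | milk | green | fish | lawyer | Alpha
  3   | water | yellow | cat | artist | Epsilon
  4   | juice | blue | dog | doctor | Beta
  5   | tea | white | bird | teacher | Gamma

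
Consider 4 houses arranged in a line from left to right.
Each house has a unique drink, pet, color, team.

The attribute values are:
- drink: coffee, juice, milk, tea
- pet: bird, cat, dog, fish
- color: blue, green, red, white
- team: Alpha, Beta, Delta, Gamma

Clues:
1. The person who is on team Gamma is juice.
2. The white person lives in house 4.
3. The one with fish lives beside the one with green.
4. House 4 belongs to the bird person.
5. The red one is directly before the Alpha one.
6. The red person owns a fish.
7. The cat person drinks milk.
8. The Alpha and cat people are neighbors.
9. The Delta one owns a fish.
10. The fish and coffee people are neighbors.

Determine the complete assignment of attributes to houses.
Solution:

House | Drink | Pet | Color | Team
----------------------------------
  1   | tea | fish | red | Delta
  2   | coffee | dog | green | Alpha
  3   | milk | cat | blue | Beta
  4   | juice | bird | white | Gamma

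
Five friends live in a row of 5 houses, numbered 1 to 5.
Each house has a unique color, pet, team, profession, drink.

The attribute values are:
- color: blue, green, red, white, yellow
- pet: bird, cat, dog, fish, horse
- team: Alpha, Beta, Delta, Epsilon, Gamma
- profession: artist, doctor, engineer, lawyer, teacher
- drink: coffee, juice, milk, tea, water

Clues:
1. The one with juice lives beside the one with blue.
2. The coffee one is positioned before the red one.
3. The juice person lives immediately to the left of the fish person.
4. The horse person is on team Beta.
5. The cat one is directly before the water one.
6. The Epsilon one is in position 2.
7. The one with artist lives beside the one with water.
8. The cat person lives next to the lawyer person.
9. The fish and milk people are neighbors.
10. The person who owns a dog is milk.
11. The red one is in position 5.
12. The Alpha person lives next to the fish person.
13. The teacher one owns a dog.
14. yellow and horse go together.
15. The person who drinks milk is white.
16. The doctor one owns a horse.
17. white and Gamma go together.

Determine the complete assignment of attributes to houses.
Solution:

House | Color | Pet | Team | Profession | Drink
-----------------------------------------------
  1   | green | cat | Alpha | artist | juice
  2   | blue | fish | Epsilon | lawyer | water
  3   | white | dog | Gamma | teacher | milk
  4   | yellow | horse | Beta | doctor | coffee
  5   | red | bird | Delta | engineer | tea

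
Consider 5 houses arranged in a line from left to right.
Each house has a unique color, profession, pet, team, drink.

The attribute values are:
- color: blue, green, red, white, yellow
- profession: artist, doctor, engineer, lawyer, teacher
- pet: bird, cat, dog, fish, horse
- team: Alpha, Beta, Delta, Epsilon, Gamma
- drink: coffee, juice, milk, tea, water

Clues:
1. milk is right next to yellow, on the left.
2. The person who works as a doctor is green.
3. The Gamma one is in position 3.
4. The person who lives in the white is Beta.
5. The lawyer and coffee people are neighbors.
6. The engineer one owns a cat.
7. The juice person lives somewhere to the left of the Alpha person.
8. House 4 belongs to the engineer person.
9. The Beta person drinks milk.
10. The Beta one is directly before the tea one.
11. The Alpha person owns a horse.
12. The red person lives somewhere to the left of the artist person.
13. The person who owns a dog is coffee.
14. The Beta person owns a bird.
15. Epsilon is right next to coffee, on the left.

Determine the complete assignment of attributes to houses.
Solution:

House | Color | Profession | Pet | Team | Drink
-----------------------------------------------
  1   | white | teacher | bird | Beta | milk
  2   | yellow | lawyer | fish | Epsilon | tea
  3   | green | doctor | dog | Gamma | coffee
  4   | red | engineer | cat | Delta | juice
  5   | blue | artist | horse | Alpha | water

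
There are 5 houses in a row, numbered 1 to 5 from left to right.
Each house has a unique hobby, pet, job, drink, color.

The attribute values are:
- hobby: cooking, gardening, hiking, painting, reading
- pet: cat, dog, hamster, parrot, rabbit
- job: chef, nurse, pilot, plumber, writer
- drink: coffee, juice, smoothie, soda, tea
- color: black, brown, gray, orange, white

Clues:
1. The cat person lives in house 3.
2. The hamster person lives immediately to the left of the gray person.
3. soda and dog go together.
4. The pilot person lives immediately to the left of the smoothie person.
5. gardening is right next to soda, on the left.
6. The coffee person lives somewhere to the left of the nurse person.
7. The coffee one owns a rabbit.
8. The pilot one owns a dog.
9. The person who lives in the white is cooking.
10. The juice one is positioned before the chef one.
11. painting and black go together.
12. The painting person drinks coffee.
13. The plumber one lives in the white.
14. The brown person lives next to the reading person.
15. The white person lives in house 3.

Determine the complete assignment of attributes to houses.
Solution:

House | Hobby | Pet | Job | Drink | Color
-----------------------------------------
  1   | gardening | hamster | writer | juice | brown
  2   | reading | dog | pilot | soda | gray
  3   | cooking | cat | plumber | smoothie | white
  4   | painting | rabbit | chef | coffee | black
  5   | hiking | parrot | nurse | tea | orange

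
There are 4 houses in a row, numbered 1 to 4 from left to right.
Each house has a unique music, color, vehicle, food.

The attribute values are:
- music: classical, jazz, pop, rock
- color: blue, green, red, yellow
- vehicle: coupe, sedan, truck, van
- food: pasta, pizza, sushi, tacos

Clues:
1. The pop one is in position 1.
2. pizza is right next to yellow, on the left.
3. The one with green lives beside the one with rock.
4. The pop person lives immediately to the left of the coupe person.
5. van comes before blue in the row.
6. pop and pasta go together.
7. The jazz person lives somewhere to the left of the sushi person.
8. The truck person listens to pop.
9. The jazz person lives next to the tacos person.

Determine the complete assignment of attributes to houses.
Solution:

House | Music | Color | Vehicle | Food
--------------------------------------
  1   | pop | red | truck | pasta
  2   | jazz | green | coupe | pizza
  3   | rock | yellow | van | tacos
  4   | classical | blue | sedan | sushi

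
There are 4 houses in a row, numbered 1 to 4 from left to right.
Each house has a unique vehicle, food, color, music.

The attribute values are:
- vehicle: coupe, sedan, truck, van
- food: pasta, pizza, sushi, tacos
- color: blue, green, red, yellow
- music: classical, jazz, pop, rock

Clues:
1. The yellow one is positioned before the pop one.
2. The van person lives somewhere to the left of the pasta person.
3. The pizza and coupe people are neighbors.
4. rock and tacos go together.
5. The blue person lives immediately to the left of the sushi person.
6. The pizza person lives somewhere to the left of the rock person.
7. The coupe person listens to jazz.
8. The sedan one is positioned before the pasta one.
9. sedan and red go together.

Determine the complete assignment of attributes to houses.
Solution:

House | Vehicle | Food | Color | Music
--------------------------------------
  1   | van | pizza | blue | classical
  2   | coupe | sushi | yellow | jazz
  3   | sedan | tacos | red | rock
  4   | truck | pasta | green | pop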